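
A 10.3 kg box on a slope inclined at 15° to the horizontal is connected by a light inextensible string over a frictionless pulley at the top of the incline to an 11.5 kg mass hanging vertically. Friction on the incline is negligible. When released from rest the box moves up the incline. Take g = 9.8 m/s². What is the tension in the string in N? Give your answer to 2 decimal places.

67.03 N

For the box on the incline: the weight component along the slope is m₁g sin 15° = 10.3 × 9.8 × 0.2588 = 26.123 N and the normal force is N = m₁g cos 15° = 97.501 N.
Newton's second law for the box (up-slope positive): T − 26.123 = 10.3 a. For the hanging mass (downward positive): 11.5 × 9.8 − T = 11.5 a.
Adding the two equations eliminates T: 86.577 = 21.8 a, so a = 3.9714 m/s².
Then from the hanging mass's equation, T = 11.5 × (9.8 − 3.9714) = 67.029 N.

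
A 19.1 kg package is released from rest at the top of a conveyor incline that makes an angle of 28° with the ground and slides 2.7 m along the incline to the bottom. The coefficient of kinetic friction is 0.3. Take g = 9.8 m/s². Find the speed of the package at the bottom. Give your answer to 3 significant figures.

The weight component along the incline is mg sin 28° = 87.876 N and the normal force is N = mg cos 28° = 165.270 N.
Friction up the slope is f = μN = 0.3 × 165.270 = 49.581 N, so the net downslope force is 87.876 − 49.581 = 38.295 N and a = 38.295 / 19.1 = 2.0050 m/s².
Starting from rest over a distance of 2.7 m, v² = 2aL = 2 × 2.0050 × 2.7 = 10.8270, so v = 3.2904 m/s.

3.29 m/s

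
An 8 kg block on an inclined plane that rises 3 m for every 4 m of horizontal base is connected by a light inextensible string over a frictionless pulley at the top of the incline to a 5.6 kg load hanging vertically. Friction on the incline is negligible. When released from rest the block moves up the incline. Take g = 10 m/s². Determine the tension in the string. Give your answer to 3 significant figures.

52.7 N

For the block on the incline: the weight component along the slope is m₁g sin 36.87° = 8 × 10 × 0.6000 = 48.000 N and the normal force is N = m₁g cos 36.87° = 64.000 N.
Newton's second law for the block (up-slope positive): T − 48.000 = 8 a. For the hanging load (downward positive): 5.6 × 10 − T = 5.6 a.
Adding the two equations eliminates T: 8.000 = 13.6 a, so a = 0.5882 m/s².
Then from the hanging load's equation, T = 5.6 × (10 − 0.5882) = 52.706 N.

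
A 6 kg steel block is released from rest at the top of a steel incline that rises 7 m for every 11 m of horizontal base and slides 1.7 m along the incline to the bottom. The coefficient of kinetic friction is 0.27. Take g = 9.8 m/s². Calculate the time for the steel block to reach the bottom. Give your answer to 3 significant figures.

1.06 s

The weight component along the incline is mg sin 32.47° = 31.568 N and the normal force is N = mg cos 32.47° = 49.607 N.
Friction up the slope is f = μN = 0.27 × 49.607 = 13.394 N, so the net downslope force is 31.568 − 13.394 = 18.174 N and a = 18.174 / 6 = 3.0290 m/s².
Starting from rest, L = ½at², so t = √(2L/a) = √(2 × 1.7 / 3.0290) = 1.0595 s.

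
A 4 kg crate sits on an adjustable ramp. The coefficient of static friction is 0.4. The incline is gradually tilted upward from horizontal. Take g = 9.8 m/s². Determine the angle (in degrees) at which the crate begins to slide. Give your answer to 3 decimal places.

21.801°

At the threshold of sliding, static friction is at its maximum μ_s N and exactly balances the weight component along the incline: mg sin θ = μ_s mg cos θ.
Hence tan θ = μ_s = 0.4, so θ = arctan(0.4) = 21.8014°.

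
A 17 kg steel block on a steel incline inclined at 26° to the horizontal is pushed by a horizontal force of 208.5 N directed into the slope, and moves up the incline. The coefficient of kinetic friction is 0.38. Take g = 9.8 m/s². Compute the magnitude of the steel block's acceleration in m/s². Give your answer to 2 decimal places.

1.34 m/s²

The horizontal push has components F cos 26° = 208.5 × 0.8988 = 187.400 N up the incline and F sin 26° = 208.5 × 0.4384 = 91.406 N pressing into the surface.
The normal force is therefore N = mg cos 26° + F sin 26° = 149.740 + 91.406 = 241.146 N, and kinetic friction down the slope is μN = 0.38 × 241.146 = 91.635 N.
Along the incline: F cos 26° − mg sin 26° − μN = ma, so 187.400 − 73.037 − 91.635 = 17 a, giving a = 1.3369 m/s².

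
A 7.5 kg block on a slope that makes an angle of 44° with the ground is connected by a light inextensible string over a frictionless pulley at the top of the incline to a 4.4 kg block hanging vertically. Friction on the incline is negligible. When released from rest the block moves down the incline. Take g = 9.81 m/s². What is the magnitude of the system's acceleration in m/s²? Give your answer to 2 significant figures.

For the block on the incline: the weight component along the slope is m₁g sin 44° = 7.5 × 9.81 × 0.6947 = 51.113 N and the normal force is N = m₁g cos 44° = 52.925 N.
Newton's second law for the block (down-slope positive): 51.113 − T = 7.5 a. For the hanging block (upward positive): T − 4.4 × 9.81 = 4.4 a.
Adding the two equations eliminates T: 7.949 = 11.9 a, so a = 0.6680 m/s².

0.67 m/s²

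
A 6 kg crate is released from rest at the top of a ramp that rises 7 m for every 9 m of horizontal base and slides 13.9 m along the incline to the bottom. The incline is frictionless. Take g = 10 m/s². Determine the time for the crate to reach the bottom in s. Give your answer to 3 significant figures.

The weight component along the incline is mg sin 37.87° = 36.836 N and the normal force is N = mg cos 37.87° = 47.361 N.
With no friction, a = g sin 37.87° = 6.1394 m/s².
Starting from rest, L = ½at², so t = √(2L/a) = √(2 × 13.9 / 6.1394) = 2.1279 s.

2.13 s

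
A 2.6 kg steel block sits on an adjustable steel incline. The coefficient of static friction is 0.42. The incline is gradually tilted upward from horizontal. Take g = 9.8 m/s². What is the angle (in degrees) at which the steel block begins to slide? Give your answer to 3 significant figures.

At the threshold of sliding, static friction is at its maximum μ_s N and exactly balances the weight component along the incline: mg sin θ = μ_s mg cos θ.
Hence tan θ = μ_s = 0.42, so θ = arctan(0.42) = 22.7824°.

22.8°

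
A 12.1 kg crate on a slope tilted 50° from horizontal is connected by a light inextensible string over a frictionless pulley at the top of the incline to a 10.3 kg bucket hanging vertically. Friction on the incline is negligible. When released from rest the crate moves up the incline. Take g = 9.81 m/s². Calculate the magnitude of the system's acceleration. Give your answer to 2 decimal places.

0.45 m/s²

For the crate on the incline: the weight component along the slope is m₁g sin 50° = 12.1 × 9.81 × 0.7660 = 90.925 N and the normal force is N = m₁g cos 50° = 76.300 N.
Newton's second law for the crate (up-slope positive): T − 90.925 = 12.1 a. For the hanging bucket (downward positive): 10.3 × 9.81 − T = 10.3 a.
Adding the two equations eliminates T: 10.118 = 22.4 a, so a = 0.4517 m/s².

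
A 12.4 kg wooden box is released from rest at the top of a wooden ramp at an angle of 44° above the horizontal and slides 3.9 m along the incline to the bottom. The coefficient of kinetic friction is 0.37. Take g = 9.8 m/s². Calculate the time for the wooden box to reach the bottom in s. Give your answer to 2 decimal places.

The weight component along the incline is mg sin 44° = 84.415 N and the normal force is N = mg cos 44° = 87.414 N.
Friction up the slope is f = μN = 0.37 × 87.414 = 32.343 N, so the net downslope force is 84.415 − 32.343 = 52.072 N and a = 52.072 / 12.4 = 4.1994 m/s².
Starting from rest, L = ½at², so t = √(2L/a) = √(2 × 3.9 / 4.1994) = 1.3629 s.

1.36 s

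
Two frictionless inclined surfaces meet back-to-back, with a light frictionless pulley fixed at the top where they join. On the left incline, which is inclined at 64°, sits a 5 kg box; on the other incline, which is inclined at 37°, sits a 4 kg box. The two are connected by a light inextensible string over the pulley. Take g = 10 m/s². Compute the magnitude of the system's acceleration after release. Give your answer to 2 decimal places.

2.32 m/s²

Resolve each weight along its own incline: the 5 kg mass has component 5 × 10 × sin 64° = 44.940 N down its slope, and the 4 kg mass has 4 × 10 × sin 37° = 24.073 N down its slope.
The 5 kg side's 44.940 N exceeds the other side's 24.073 N, so that mass slides down and the 4 kg mass slides up. Taking that direction as positive, Newton's second law for the whole system gives 44.940 − 24.073 = (5 + 4) a, so a = 20.867 / 9 = 2.3186 m/s².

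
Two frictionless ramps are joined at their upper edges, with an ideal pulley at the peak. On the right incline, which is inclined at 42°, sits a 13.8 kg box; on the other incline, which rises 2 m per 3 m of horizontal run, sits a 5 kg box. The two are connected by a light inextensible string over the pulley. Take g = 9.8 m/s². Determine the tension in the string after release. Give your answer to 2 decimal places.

Resolve each weight along its own incline: the 13.8 kg mass has component 13.8 × 9.8 × sin 42° = 90.493 N down its slope, and the 5 kg mass has 5 × 9.8 × sin 33.69° = 27.180 N down its slope.
The 13.8 kg side's 90.493 N exceeds the other side's 27.180 N, so that mass slides down and the 5 kg mass slides up. Taking that direction as positive, Newton's second law for the whole system gives 90.493 − 27.180 = (13.8 + 5) a, so a = 63.313 / 18.8 = 3.3677 m/s².
For the 5 kg mass (up-slope positive): T − 27.180 = 5 × 3.3677, so T = 44.019 N.

44.02 N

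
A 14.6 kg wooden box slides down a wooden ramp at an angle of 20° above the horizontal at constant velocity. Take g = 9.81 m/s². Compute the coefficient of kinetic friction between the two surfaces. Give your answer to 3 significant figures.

At constant velocity the net force along the incline is zero: mg sin 20° = μ mg cos 20°.
So μ = tan 20° = 0.3420 / 0.9397 = 0.3639.

0.364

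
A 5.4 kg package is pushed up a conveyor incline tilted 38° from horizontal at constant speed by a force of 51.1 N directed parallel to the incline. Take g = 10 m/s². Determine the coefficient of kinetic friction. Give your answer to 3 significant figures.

At constant speed ΣF = 0 along the incline. The applied 51.1 N acts up the slope; the weight component mg sin 38° = 33.246 N and kinetic friction μN both act down the slope.
So 51.1 = 33.246 + μ × 42.553, giving μ = (51.1 − 33.246) / 42.553 = 0.4196.

0.420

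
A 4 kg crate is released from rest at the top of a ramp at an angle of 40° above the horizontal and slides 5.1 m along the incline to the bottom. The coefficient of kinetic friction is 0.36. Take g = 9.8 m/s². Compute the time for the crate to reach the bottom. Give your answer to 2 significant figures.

The weight component along the incline is mg sin 40° = 25.197 N and the normal force is N = mg cos 40° = 30.029 N.
Friction up the slope is f = μN = 0.36 × 30.029 = 10.810 N, so the net downslope force is 25.197 − 10.810 = 14.387 N and a = 14.387 / 4 = 3.5968 m/s².
Starting from rest, L = ½at², so t = √(2L/a) = √(2 × 5.1 / 3.5968) = 1.6840 s.

1.7 s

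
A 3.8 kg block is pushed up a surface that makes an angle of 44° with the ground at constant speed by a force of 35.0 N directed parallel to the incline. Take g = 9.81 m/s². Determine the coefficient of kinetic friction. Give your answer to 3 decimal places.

0.340

At constant speed ΣF = 0 along the incline. The applied 35.0 N acts up the slope; the weight component mg sin 44° = 25.895 N and kinetic friction μN both act down the slope.
So 35.0 = 25.895 + μ × 26.816, giving μ = (35.0 − 25.895) / 26.816 = 0.3395.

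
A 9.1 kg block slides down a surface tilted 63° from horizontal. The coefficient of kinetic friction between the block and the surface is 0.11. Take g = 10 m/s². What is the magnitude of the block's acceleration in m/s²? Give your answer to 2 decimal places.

8.41 m/s²

Resolving the weight along the incline: the component pulling the block down the slope is mg sin 63° = 9.1 × 10 × 0.8910 = 81.081 N, and the normal force is N = mg cos 63° = 9.1 × 10 × 0.4540 = 41.314 N.
Kinetic friction acts up the slope with magnitude f = μN = 0.11 × 41.314 = 4.545 N.
Net force along the incline is 81.081 − 4.545 = 76.536 N, so a = 76.536 / 9.1 = 8.4105 m/s².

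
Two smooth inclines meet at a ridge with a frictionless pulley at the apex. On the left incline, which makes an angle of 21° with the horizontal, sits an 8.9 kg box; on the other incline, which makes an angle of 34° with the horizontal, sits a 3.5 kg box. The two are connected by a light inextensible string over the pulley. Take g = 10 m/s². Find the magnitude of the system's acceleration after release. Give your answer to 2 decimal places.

0.99 m/s²

Resolve each weight along its own incline: the 8.9 kg mass has component 8.9 × 10 × sin 21° = 31.895 N down its slope, and the 3.5 kg mass has 3.5 × 10 × sin 34° = 19.572 N down its slope.
The 8.9 kg side's 31.895 N exceeds the other side's 19.572 N, so that mass slides down and the 3.5 kg mass slides up. Taking that direction as positive, Newton's second law for the whole system gives 31.895 − 19.572 = (8.9 + 3.5) a, so a = 12.323 / 12.4 = 0.9938 m/s².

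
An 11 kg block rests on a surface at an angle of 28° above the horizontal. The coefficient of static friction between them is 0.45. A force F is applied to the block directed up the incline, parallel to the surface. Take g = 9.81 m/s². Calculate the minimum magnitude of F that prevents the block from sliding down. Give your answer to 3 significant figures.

The normal force is N = mg cos 28° = 95.279 N. With F at its minimum the block is on the verge of sliding down, so static friction is at its maximum μ_s N = 0.45 × 95.279 = 42.876 N and acts up the slope.
Equilibrium along the incline: F + μ_s N = mg sin 28°, so F = 50.661 − 42.876 = 7.785 N.

7.79 N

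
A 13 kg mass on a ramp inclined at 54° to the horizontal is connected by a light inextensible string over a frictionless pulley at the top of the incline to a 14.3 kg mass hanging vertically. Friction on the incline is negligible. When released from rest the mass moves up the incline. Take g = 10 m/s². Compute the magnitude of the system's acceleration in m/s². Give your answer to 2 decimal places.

1.39 m/s²

For the mass on the incline: the weight component along the slope is m₁g sin 54° = 13 × 10 × 0.8090 = 105.170 N and the normal force is N = m₁g cos 54° = 76.412 N.
Newton's second law for the mass (up-slope positive): T − 105.170 = 13 a. For the hanging mass (downward positive): 14.3 × 10 − T = 14.3 a.
Adding the two equations eliminates T: 37.830 = 27.3 a, so a = 1.3857 m/s².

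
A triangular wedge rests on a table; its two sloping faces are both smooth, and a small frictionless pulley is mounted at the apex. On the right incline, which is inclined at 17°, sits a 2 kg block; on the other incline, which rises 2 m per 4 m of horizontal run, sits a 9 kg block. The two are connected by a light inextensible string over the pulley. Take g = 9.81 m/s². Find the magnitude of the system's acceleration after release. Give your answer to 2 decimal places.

3.07 m/s²

Resolve each weight along its own incline: the 2 kg mass has component 2 × 9.81 × sin 17° = 5.736 N down its slope, and the 9 kg mass has 9 × 9.81 × sin 26.57° = 39.484 N down its slope.
The 9 kg side's 39.484 N exceeds the other side's 5.736 N, so that mass slides down and the 2 kg mass slides up. Taking that direction as positive, Newton's second law for the whole system gives 39.484 − 5.736 = (2 + 9) a, so a = 33.748 / 11 = 3.0680 m/s².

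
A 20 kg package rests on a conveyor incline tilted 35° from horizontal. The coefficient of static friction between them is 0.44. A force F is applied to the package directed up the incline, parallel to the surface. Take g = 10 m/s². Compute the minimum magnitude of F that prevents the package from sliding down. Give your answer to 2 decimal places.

42.63 N

The normal force is N = mg cos 35° = 163.830 N. With F at its minimum the package is on the verge of sliding down, so static friction is at its maximum μ_s N = 0.44 × 163.830 = 72.085 N and acts up the slope.
Equilibrium along the incline: F + μ_s N = mg sin 35°, so F = 114.715 − 72.085 = 42.630 N.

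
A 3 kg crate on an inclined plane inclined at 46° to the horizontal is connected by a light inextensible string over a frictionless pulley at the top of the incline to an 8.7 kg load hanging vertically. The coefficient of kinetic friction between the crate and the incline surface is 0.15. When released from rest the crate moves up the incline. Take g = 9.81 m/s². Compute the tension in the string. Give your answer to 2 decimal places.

39.91 N

For the crate on the incline: the weight component along the slope is m₁g sin 46° = 3 × 9.81 × 0.7193 = 21.169 N and the normal force is N = m₁g cos 46° = 20.444 N.
Kinetic friction opposes the crate's motion up the incline: f = μN = 0.15 × 20.444 = 3.067 N acting down the slope.
Newton's second law for the crate (up-slope positive): T − 21.169 − 3.067 = 3 a. For the hanging load (downward positive): 8.7 × 9.81 − T = 8.7 a.
Adding the two equations eliminates T: 61.111 = 11.7 a, so a = 5.2232 m/s².
Then from the hanging load's equation, T = 8.7 × (9.81 − 5.2232) = 39.905 N.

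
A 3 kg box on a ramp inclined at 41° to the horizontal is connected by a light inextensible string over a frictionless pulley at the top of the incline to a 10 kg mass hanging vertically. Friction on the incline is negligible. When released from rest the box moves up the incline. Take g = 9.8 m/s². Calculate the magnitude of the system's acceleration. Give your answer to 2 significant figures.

For the box on the incline: the weight component along the slope is m₁g sin 41° = 3 × 9.8 × 0.6561 = 19.289 N and the normal force is N = m₁g cos 41° = 22.188 N.
Newton's second law for the box (up-slope positive): T − 19.289 = 3 a. For the hanging mass (downward positive): 10 × 9.8 − T = 10 a.
Adding the two equations eliminates T: 78.711 = 13 a, so a = 6.0547 m/s².

6.1 m/s²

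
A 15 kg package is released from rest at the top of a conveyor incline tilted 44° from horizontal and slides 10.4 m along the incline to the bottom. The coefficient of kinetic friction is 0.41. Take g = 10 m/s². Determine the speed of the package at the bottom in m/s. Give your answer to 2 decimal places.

9.12 m/s

The weight component along the incline is mg sin 44° = 104.199 N and the normal force is N = mg cos 44° = 107.901 N.
Friction up the slope is f = μN = 0.41 × 107.901 = 44.239 N, so the net downslope force is 104.199 − 44.239 = 59.960 N and a = 59.960 / 15 = 3.9973 m/s².
Starting from rest over a distance of 10.4 m, v² = 2aL = 2 × 3.9973 × 10.4 = 83.1438, so v = 9.1183 m/s.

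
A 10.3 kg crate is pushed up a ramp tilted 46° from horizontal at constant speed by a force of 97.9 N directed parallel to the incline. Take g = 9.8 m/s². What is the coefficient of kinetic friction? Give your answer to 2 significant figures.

0.36

At constant speed ΣF = 0 along the incline. The applied 97.9 N acts up the slope; the weight component mg sin 46° = 72.610 N and kinetic friction μN both act down the slope.
So 97.9 = 72.610 + μ × 70.119, giving μ = (97.9 − 72.610) / 70.119 = 0.3607.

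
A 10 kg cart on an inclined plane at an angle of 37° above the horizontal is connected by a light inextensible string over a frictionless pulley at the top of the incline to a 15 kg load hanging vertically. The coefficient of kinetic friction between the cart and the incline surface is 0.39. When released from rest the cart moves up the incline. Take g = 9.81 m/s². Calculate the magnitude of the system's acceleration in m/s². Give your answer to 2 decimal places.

2.30 m/s²

For the cart on the incline: the weight component along the slope is m₁g sin 37° = 10 × 9.81 × 0.6018 = 59.037 N and the normal force is N = m₁g cos 37° = 78.346 N.
Kinetic friction opposes the cart's motion up the incline: f = μN = 0.39 × 78.346 = 30.555 N acting down the slope.
Newton's second law for the cart (up-slope positive): T − 59.037 − 30.555 = 10 a. For the hanging load (downward positive): 15 × 9.81 − T = 15 a.
Adding the two equations eliminates T: 57.558 = 25 a, so a = 2.3023 m/s².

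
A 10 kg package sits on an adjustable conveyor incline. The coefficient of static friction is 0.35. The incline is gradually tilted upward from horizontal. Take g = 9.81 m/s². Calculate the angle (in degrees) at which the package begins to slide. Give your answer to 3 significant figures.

19.3°

At the threshold of sliding, static friction is at its maximum μ_s N and exactly balances the weight component along the incline: mg sin θ = μ_s mg cos θ.
Hence tan θ = μ_s = 0.35, so θ = arctan(0.35) = 19.2900°.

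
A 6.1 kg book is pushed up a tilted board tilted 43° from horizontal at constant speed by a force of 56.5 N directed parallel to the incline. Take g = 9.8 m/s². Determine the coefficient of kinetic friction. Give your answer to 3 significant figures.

At constant speed ΣF = 0 along the incline. The applied 56.5 N acts up the slope; the weight component mg sin 43° = 40.770 N and kinetic friction μN both act down the slope.
So 56.5 = 40.770 + μ × 43.720, giving μ = (56.5 − 40.770) / 43.720 = 0.3598.

0.360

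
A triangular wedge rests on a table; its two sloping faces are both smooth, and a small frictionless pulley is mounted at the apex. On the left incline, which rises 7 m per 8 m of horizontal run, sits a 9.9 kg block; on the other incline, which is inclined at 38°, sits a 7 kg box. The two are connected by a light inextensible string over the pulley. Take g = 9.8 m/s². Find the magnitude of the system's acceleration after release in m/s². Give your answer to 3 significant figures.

1.28 m/s²

Resolve each weight along its own incline: the 9.9 kg mass has component 9.9 × 9.8 × sin 41.19° = 63.888 N down its slope, and the 7 kg mass has 7 × 9.8 × sin 38° = 42.234 N down its slope.
The 9.9 kg side's 63.888 N exceeds the other side's 42.234 N, so that mass slides down and the 7 kg mass slides up. Taking that direction as positive, Newton's second law for the whole system gives 63.888 − 42.234 = (9.9 + 7) a, so a = 21.654 / 16.9 = 1.2813 m/s².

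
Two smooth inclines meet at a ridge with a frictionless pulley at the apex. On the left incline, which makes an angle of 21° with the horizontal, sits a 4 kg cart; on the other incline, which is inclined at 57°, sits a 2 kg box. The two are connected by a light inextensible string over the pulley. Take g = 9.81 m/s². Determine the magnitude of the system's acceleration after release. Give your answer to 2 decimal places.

0.40 m/s²

Resolve each weight along its own incline: the 4 kg mass has component 4 × 9.81 × sin 21° = 14.062 N down its slope, and the 2 kg mass has 2 × 9.81 × sin 57° = 16.455 N down its slope.
The 2 kg side's 16.455 N exceeds the other side's 14.062 N, so that mass slides down and the 4 kg mass slides up. Taking that direction as positive, Newton's second law for the whole system gives 16.455 − 14.062 = (4 + 2) a, so a = 2.393 / 6 = 0.3988 m/s².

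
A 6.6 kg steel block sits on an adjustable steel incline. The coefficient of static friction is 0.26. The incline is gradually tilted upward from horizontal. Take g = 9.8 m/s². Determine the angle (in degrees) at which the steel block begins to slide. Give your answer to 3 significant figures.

At the threshold of sliding, static friction is at its maximum μ_s N and exactly balances the weight component along the incline: mg sin θ = μ_s mg cos θ.
Hence tan θ = μ_s = 0.26, so θ = arctan(0.26) = 14.5742°.

14.6°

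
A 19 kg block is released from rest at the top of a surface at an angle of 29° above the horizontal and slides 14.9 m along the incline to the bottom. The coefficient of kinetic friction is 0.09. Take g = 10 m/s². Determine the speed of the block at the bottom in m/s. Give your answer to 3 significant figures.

11.0 m/s

The weight component along the incline is mg sin 29° = 92.114 N and the normal force is N = mg cos 29° = 166.178 N.
Friction up the slope is f = μN = 0.09 × 166.178 = 14.956 N, so the net downslope force is 92.114 − 14.956 = 77.158 N and a = 77.158 / 19 = 4.0609 m/s².
Starting from rest over a distance of 14.9 m, v² = 2aL = 2 × 4.0609 × 14.9 = 121.0148, so v = 11.0007 m/s.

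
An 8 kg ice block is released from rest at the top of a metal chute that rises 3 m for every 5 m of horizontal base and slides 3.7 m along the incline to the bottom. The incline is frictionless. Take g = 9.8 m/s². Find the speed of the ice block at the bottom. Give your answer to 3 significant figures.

The weight component along the incline is mg sin 30.96° = 40.336 N and the normal force is N = mg cos 30.96° = 67.227 N.
With no friction, a = g sin 30.96° = 5.0421 m/s².
Starting from rest over a distance of 3.7 m, v² = 2aL = 2 × 5.0421 × 3.7 = 37.3115, so v = 6.1083 m/s.

6.11 m/s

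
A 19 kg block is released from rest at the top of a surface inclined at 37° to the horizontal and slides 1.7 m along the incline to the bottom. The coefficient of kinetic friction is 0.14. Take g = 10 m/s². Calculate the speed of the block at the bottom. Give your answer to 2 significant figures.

4.1 m/s

The weight component along the incline is mg sin 37° = 114.345 N and the normal force is N = mg cos 37° = 151.741 N.
Friction up the slope is f = μN = 0.14 × 151.741 = 21.244 N, so the net downslope force is 114.345 − 21.244 = 93.101 N and a = 93.101 / 19 = 4.9001 m/s².
Starting from rest over a distance of 1.7 m, v² = 2aL = 2 × 4.9001 × 1.7 = 16.6603, so v = 4.0817 m/s.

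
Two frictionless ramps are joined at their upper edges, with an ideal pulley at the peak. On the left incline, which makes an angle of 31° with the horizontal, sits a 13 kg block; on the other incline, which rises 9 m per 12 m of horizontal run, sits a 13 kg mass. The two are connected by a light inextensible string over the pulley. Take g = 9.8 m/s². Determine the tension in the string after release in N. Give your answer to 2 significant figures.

71 N

Resolve each weight along its own incline: the 13 kg mass has component 13 × 9.8 × sin 31° = 65.616 N down its slope, and the 13 kg mass has 13 × 9.8 × sin 36.87° = 76.440 N down its slope.
The 13 kg side's 76.440 N exceeds the other side's 65.616 N, so that mass slides down and the 13 kg mass slides up. Taking that direction as positive, Newton's second law for the whole system gives 76.440 − 65.616 = (13 + 13) a, so a = 10.824 / 26 = 0.4163 m/s².
For the 13 kg mass (up-slope positive): T − 65.616 = 13 × 0.4163, so T = 71.028 N.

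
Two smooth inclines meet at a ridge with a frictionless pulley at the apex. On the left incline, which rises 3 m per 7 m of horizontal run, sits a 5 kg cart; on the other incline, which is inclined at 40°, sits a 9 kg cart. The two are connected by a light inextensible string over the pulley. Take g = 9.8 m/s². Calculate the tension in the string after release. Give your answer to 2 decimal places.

Resolve each weight along its own incline: the 5 kg mass has component 5 × 9.8 × sin 23.20° = 19.302 N down its slope, and the 9 kg mass has 9 × 9.8 × sin 40° = 56.694 N down its slope.
The 9 kg side's 56.694 N exceeds the other side's 19.302 N, so that mass slides down and the 5 kg mass slides up. Taking that direction as positive, Newton's second law for the whole system gives 56.694 − 19.302 = (5 + 9) a, so a = 37.392 / 14 = 2.6709 m/s².
For the 5 kg mass (up-slope positive): T − 19.302 = 5 × 2.6709, so T = 32.657 N.

32.66 N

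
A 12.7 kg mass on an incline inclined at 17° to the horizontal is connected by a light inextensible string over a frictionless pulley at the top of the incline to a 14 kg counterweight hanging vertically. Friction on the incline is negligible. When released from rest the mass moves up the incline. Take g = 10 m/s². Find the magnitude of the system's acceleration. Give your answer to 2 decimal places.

3.85 m/s²

For the mass on the incline: the weight component along the slope is m₁g sin 17° = 12.7 × 10 × 0.2924 = 37.135 N and the normal force is N = m₁g cos 17° = 121.451 N.
Newton's second law for the mass (up-slope positive): T − 37.135 = 12.7 a. For the hanging counterweight (downward positive): 14 × 10 − T = 14 a.
Adding the two equations eliminates T: 102.865 = 26.7 a, so a = 3.8526 m/s².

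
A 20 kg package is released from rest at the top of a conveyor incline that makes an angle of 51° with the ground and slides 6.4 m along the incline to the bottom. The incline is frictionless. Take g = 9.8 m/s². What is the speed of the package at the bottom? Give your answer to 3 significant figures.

9.87 m/s

The weight component along the incline is mg sin 51° = 152.321 N and the normal force is N = mg cos 51° = 123.347 N.
With no friction, a = g sin 51° = 7.6160 m/s².
Starting from rest over a distance of 6.4 m, v² = 2aL = 2 × 7.6160 × 6.4 = 97.4848, so v = 9.8734 m/s.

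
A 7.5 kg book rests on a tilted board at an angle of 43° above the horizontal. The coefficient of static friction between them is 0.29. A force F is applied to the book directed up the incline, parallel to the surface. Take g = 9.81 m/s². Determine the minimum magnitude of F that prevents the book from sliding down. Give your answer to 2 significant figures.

35 N

The normal force is N = mg cos 43° = 53.809 N. With F at its minimum the book is on the verge of sliding down, so static friction is at its maximum μ_s N = 0.29 × 53.809 = 15.605 N and acts up the slope.
Equilibrium along the incline: F + μ_s N = mg sin 43°, so F = 50.178 − 15.605 = 34.573 N.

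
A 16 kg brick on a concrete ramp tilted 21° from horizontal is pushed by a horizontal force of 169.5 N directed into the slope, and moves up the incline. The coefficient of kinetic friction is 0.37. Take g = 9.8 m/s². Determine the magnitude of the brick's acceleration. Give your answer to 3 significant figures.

The horizontal push has components F cos 21° = 169.5 × 0.9336 = 158.245 N up the incline and F sin 21° = 169.5 × 0.3584 = 60.749 N pressing into the surface.
The normal force is therefore N = mg cos 21° + F sin 21° = 146.388 + 60.749 = 207.137 N, and kinetic friction down the slope is μN = 0.37 × 207.137 = 76.641 N.
Along the incline: F cos 21° − mg sin 21° − μN = ma, so 158.245 − 56.197 − 76.641 = 16 a, giving a = 1.5879 m/s².

1.59 m/s²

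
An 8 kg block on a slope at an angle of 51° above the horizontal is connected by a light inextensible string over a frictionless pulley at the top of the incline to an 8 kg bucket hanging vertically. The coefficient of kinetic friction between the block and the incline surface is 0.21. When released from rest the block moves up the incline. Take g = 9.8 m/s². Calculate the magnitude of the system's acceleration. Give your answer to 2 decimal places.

0.44 m/s²

For the block on the incline: the weight component along the slope is m₁g sin 51° = 8 × 9.8 × 0.7771 = 60.925 N and the normal force is N = m₁g cos 51° = 49.339 N.
Kinetic friction opposes the block's motion up the incline: f = μN = 0.21 × 49.339 = 10.361 N acting down the slope.
Newton's second law for the block (up-slope positive): T − 60.925 − 10.361 = 8 a. For the hanging bucket (downward positive): 8 × 9.8 − T = 8 a.
Adding the two equations eliminates T: 7.114 = 16 a, so a = 0.4446 m/s².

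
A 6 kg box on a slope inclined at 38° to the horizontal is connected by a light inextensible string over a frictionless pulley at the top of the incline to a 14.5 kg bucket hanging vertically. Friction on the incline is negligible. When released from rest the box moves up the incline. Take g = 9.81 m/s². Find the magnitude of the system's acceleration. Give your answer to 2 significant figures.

5.2 m/s²

For the box on the incline: the weight component along the slope is m₁g sin 38° = 6 × 9.81 × 0.6157 = 36.240 N and the normal force is N = m₁g cos 38° = 46.382 N.
Newton's second law for the box (up-slope positive): T − 36.240 = 6 a. For the hanging bucket (downward positive): 14.5 × 9.81 − T = 14.5 a.
Adding the two equations eliminates T: 106.005 = 20.5 a, so a = 5.1710 m/s².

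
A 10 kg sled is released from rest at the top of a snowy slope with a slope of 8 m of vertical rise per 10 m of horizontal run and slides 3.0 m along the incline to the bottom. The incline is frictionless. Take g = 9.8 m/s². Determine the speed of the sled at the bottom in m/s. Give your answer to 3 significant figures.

6.06 m/s

The weight component along the incline is mg sin 38.66° = 61.220 N and the normal force is N = mg cos 38.66° = 76.525 N.
With no friction, a = g sin 38.66° = 6.1220 m/s².
Starting from rest over a distance of 3.0 m, v² = 2aL = 2 × 6.1220 × 3.0 = 36.7320, so v = 6.0607 m/s.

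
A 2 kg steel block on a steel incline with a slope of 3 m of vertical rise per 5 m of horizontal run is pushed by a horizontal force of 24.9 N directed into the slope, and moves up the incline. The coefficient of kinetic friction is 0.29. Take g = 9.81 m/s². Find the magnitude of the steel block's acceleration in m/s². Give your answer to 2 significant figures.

1.3 m/s²

The horizontal push has components F cos 30.96° = 24.9 × 0.8575 = 21.352 N up the incline and F sin 30.96° = 24.9 × 0.5145 = 12.811 N pressing into the surface.
The normal force is therefore N = mg cos 30.96° + F sin 30.96° = 16.824 + 12.811 = 29.635 N, and kinetic friction down the slope is μN = 0.29 × 29.635 = 8.594 N.
Along the incline: F cos 30.96° − mg sin 30.96° − μN = ma, so 21.352 − 10.094 − 8.594 = 2 a, giving a = 1.3320 m/s².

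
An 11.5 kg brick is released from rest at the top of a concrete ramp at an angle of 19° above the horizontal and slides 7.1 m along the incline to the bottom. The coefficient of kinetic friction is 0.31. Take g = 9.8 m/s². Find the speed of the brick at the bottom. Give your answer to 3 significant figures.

2.13 m/s

The weight component along the incline is mg sin 19° = 36.692 N and the normal force is N = mg cos 19° = 106.560 N.
Friction up the slope is f = μN = 0.31 × 106.560 = 33.034 N, so the net downslope force is 36.692 − 33.034 = 3.658 N and a = 3.658 / 11.5 = 0.3181 m/s².
Starting from rest over a distance of 7.1 m, v² = 2aL = 2 × 0.3181 × 7.1 = 4.5170, so v = 2.1253 m/s.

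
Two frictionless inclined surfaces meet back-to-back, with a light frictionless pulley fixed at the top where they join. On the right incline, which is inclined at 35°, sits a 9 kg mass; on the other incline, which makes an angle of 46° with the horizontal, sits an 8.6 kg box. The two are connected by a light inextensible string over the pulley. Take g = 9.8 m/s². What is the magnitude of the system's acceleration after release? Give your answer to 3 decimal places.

Resolve each weight along its own incline: the 9 kg mass has component 9 × 9.8 × sin 35° = 50.589 N down its slope, and the 8.6 kg mass has 8.6 × 9.8 × sin 46° = 60.626 N down its slope.
The 8.6 kg side's 60.626 N exceeds the other side's 50.589 N, so that mass slides down and the 9 kg mass slides up. Taking that direction as positive, Newton's second law for the whole system gives 60.626 − 50.589 = (9 + 8.6) a, so a = 10.037 / 17.6 = 0.5703 m/s².

0.570 m/s²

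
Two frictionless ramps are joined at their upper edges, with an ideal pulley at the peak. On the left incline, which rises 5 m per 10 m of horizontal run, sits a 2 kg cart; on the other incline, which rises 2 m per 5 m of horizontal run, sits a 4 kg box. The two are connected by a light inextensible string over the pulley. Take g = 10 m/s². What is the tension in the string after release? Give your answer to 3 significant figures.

Resolve each weight along its own incline: the 2 kg mass has component 2 × 10 × sin 26.57° = 8.944 N down its slope, and the 4 kg mass has 4 × 10 × sin 21.80° = 14.856 N down its slope.
The 4 kg side's 14.856 N exceeds the other side's 8.944 N, so that mass slides down and the 2 kg mass slides up. Taking that direction as positive, Newton's second law for the whole system gives 14.856 − 8.944 = (2 + 4) a, so a = 5.912 / 6 = 0.9853 m/s².
For the 2 kg mass (up-slope positive): T − 8.944 = 2 × 0.9853, so T = 10.915 N.

10.9 N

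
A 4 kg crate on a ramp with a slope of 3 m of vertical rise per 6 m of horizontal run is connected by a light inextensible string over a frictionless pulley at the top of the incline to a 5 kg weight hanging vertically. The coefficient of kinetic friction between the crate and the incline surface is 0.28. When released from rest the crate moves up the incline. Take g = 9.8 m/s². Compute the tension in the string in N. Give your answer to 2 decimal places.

36.97 N

For the crate on the incline: the weight component along the slope is m₁g sin 26.57° = 4 × 9.8 × 0.4472 = 17.530 N and the normal force is N = m₁g cos 26.57° = 35.062 N.
Kinetic friction opposes the crate's motion up the incline: f = μN = 0.28 × 35.062 = 9.817 N acting down the slope.
Newton's second law for the crate (up-slope positive): T − 17.530 − 9.817 = 4 a. For the hanging weight (downward positive): 5 × 9.8 − T = 5 a.
Adding the two equations eliminates T: 21.653 = 9 a, so a = 2.4059 m/s².
Then from the hanging weight's equation, T = 5 × (9.8 − 2.4059) = 36.971 N.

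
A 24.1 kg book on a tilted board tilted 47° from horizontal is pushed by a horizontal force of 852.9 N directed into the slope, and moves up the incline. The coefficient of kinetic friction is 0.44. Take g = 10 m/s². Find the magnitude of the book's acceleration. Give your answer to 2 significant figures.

The horizontal push has components F cos 47° = 852.9 × 0.6820 = 581.678 N up the incline and F sin 47° = 852.9 × 0.7314 = 623.811 N pressing into the surface.
The normal force is therefore N = mg cos 47° + F sin 47° = 164.362 + 623.811 = 788.173 N, and kinetic friction down the slope is μN = 0.44 × 788.173 = 346.796 N.
Along the incline: F cos 47° − mg sin 47° − μN = ma, so 581.678 − 176.267 − 346.796 = 24.1 a, giving a = 2.4322 m/s².

2.4 m/s²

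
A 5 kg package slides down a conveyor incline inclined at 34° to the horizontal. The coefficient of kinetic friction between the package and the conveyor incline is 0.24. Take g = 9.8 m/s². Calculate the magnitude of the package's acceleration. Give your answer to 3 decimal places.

Resolving the weight along the incline: the component pulling the package down the slope is mg sin 34° = 5 × 9.8 × 0.5592 = 27.401 N, and the normal force is N = mg cos 34° = 5 × 9.8 × 0.8290 = 40.621 N.
Kinetic friction acts up the slope with magnitude f = μN = 0.24 × 40.621 = 9.749 N.
Net force along the incline is 27.401 − 9.749 = 17.652 N, so a = 17.652 / 5 = 3.5304 m/s².

3.530 m/s²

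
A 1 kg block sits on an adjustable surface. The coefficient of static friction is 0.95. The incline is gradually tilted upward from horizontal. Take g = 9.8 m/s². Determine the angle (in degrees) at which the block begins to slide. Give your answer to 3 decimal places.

At the threshold of sliding, static friction is at its maximum μ_s N and exactly balances the weight component along the incline: mg sin θ = μ_s mg cos θ.
Hence tan θ = μ_s = 0.95, so θ = arctan(0.95) = 43.5312°.

43.531°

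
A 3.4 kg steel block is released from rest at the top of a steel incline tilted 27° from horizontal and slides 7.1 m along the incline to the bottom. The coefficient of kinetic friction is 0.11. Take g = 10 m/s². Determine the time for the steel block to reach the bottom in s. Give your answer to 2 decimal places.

The weight component along the incline is mg sin 27° = 15.436 N and the normal force is N = mg cos 27° = 30.294 N.
Friction up the slope is f = μN = 0.11 × 30.294 = 3.332 N, so the net downslope force is 15.436 − 3.332 = 12.104 N and a = 12.104 / 3.4 = 3.5600 m/s².
Starting from rest, L = ½at², so t = √(2L/a) = √(2 × 7.1 / 3.5600) = 1.9972 s.

2.00 s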